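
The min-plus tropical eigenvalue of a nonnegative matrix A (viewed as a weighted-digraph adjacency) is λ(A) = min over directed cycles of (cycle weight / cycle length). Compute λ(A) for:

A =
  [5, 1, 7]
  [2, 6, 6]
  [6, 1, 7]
λ(A) = 3/2

Enumerate directed cycles and compute their means (weight / length). Sample:
  cycle 0 → 0: weight = 5, length = 1, mean = 5/1 ≈ 5.000
  cycle 1 → 1: weight = 6, length = 1, mean = 6/1 ≈ 6.000
  cycle 2 → 2: weight = 7, length = 1, mean = 7/1 ≈ 7.000
  cycle 0 → 1 → 0: weight = 3, length = 2, mean = 3/2 ≈ 1.500
  cycle 0 → 2 → 0: weight = 13, length = 2, mean = 13/2 ≈ 6.500
  cycle 1 → 0 → 1: weight = 3, length = 2, mean = 3/2 ≈ 1.500
Minimum mean = 1.500, attained e.g. along the cycle 0 → 1 → 0 with weight 3 and length 2. So λ(A) = 3/2 = 3/2.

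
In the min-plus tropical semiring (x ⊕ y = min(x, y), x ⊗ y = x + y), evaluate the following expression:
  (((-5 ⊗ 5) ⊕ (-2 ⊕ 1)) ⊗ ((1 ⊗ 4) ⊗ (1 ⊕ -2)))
(((-5 ⊗ 5) ⊕ (-2 ⊕ 1)) ⊗ ((1 ⊗ 4) ⊗ (1 ⊕ -2))) = 1

Expand innermost to outermost. Recall ⊕ takes the minimum of its arguments and ⊗ takes their sum. Working out the expression (((-5 ⊗ 5) ⊕ (-2 ⊕ 1)) ⊗ ((1 ⊗ 4) ⊗ (1 ⊕ -2))) gives 1.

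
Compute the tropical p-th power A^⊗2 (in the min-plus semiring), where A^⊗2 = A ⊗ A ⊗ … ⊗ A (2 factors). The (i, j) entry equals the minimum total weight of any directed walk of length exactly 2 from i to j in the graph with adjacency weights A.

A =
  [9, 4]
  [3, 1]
A^⊗2 =
  [7, 5]
  [4, 2]

Each entry (A^⊗2)_ij equals the minimum over all length-2 walks i = v_0 → v_1 → … → v_2 = j of Σ_t A[v_t][v_{t+1}]. For example, for (i, j) = (0, 1) we minimise over 2 possible intermediate vertex sequences; the minimum is 5, attained along the walk 0 → 1 → 1.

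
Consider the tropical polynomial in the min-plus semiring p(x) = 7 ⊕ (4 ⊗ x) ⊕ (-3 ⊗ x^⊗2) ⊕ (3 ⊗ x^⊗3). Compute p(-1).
p(-1) = -5

A tropical monomial a ⊗ x^⊗i evaluates to a + i · x. Evaluating each term at x = -1:
  Term 0 contributes 7 + 0 · -1 = 7
  Term 1 contributes 4 + 1 · -1 = 3
  Term 2 contributes -3 + 2 · -1 = -5
  Term 3 contributes 3 + 3 · -1 = 0
p(-1) = ⊕ of these = min[7, 3, -5, 0] = -5.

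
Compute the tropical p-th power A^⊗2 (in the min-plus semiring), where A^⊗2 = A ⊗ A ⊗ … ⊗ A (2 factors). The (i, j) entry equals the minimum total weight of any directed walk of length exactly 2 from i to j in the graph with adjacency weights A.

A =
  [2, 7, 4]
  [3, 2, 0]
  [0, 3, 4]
A^⊗2 =
  [4, 7, 6]
  [0, 3, 2]
  [2, 5, 3]

Each entry (A^⊗2)_ij equals the minimum over all length-2 walks i = v_0 → v_1 → … → v_2 = j of Σ_t A[v_t][v_{t+1}]. For example, for (i, j) = (0, 2) we minimise over 3 possible intermediate vertex sequences; the minimum is 6, attained along the walk 0 → 0 → 2.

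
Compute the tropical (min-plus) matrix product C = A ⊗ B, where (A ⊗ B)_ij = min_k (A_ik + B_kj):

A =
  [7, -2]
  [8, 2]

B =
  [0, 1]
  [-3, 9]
A ⊗ B =
  [-5, 7]
  [-1, 9]

Apply the min-plus product entry-by-entry:
  C[0][0] = min over k of (A[0][0] + B[0][0] = 7 + 0 = 7, A[0][1] + B[1][0] = -2 + -3 = -5) = -5 (attained at k = 1)
  C[0][1] = min over k of (A[0][0] + B[0][1] = 7 + 1 = 8, A[0][1] + B[1][1] = -2 + 9 = 7) = 7 (attained at k = 1)
  C[1][0] = min over k of (A[1][0] + B[0][0] = 8 + 0 = 8, A[1][1] + B[1][0] = 2 + -3 = -1) = -1 (attained at k = 1)
  C[1][1] = min over k of (A[1][0] + B[0][1] = 8 + 1 = 9, A[1][1] + B[1][1] = 2 + 9 = 11) = 9 (attained at k = 0)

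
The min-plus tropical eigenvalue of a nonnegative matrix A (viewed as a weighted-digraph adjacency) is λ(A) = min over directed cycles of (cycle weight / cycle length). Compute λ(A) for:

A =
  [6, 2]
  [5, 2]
λ(A) = 2

Enumerate directed cycles and compute their means (weight / length). Sample:
  cycle 0 → 0: weight = 6, length = 1, mean = 6/1 ≈ 6.000
  cycle 1 → 1: weight = 2, length = 1, mean = 2/1 ≈ 2.000
  cycle 0 → 1 → 0: weight = 7, length = 2, mean = 7/2 ≈ 3.500
  cycle 1 → 0 → 1: weight = 7, length = 2, mean = 7/2 ≈ 3.500
Minimum mean = 2.000, attained e.g. along the cycle 1 → 1 with weight 2 and length 1. So λ(A) = 2/1 = 2.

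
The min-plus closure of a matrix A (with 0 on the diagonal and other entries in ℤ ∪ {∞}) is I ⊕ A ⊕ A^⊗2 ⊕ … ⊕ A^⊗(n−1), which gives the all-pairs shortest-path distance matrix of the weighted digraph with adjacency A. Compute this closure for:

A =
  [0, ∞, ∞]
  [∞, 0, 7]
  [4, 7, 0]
Closure =
  [0, ∞, ∞]
  [11, 0, 7]
  [4, 7, 0]

This is the Floyd-Warshall all-pairs shortest-path computation. For each intermediate vertex k = 0, 1, …, 2, update dist[i][j] ← min(dist[i][j], dist[i][k] + dist[k][j]). The final matrix gives, for each (i, j), the minimum total weight of any directed path from i to j (possibly empty when i = j).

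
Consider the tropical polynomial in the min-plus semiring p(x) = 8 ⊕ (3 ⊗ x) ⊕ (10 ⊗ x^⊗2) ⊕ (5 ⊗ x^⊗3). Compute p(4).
p(4) = 7

A tropical monomial a ⊗ x^⊗i evaluates to a + i · x. Evaluating each term at x = 4:
  Term 0 contributes 8 + 0 · 4 = 8
  Term 1 contributes 3 + 1 · 4 = 7
  Term 2 contributes 10 + 2 · 4 = 18
  Term 3 contributes 5 + 3 · 4 = 17
p(4) = ⊕ of these = min[8, 7, 18, 17] = 7.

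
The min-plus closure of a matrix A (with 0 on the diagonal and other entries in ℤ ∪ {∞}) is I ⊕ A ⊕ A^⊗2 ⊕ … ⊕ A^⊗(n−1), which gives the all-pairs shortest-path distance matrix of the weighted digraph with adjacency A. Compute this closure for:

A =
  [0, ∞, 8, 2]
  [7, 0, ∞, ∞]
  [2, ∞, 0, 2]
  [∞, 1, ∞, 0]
Closure =
  [0, 3, 8, 2]
  [7, 0, 15, 9]
  [2, 3, 0, 2]
  [8, 1, 16, 0]

This is the Floyd-Warshall all-pairs shortest-path computation. For each intermediate vertex k = 0, 1, …, 3, update dist[i][j] ← min(dist[i][j], dist[i][k] + dist[k][j]). The final matrix gives, for each (i, j), the minimum total weight of any directed path from i to j (possibly empty when i = j).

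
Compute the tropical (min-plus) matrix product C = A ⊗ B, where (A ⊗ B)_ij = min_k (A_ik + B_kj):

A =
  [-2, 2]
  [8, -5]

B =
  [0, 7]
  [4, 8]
A ⊗ B =
  [-2, 5]
  [-1, 3]

Apply the min-plus product entry-by-entry:
  C[0][0] = min over k of (A[0][0] + B[0][0] = -2 + 0 = -2, A[0][1] + B[1][0] = 2 + 4 = 6) = -2 (attained at k = 0)
  C[0][1] = min over k of (A[0][0] + B[0][1] = -2 + 7 = 5, A[0][1] + B[1][1] = 2 + 8 = 10) = 5 (attained at k = 0)
  C[1][0] = min over k of (A[1][0] + B[0][0] = 8 + 0 = 8, A[1][1] + B[1][0] = -5 + 4 = -1) = -1 (attained at k = 1)
  C[1][1] = min over k of (A[1][0] + B[0][1] = 8 + 7 = 15, A[1][1] + B[1][1] = -5 + 8 = 3) = 3 (attained at k = 1)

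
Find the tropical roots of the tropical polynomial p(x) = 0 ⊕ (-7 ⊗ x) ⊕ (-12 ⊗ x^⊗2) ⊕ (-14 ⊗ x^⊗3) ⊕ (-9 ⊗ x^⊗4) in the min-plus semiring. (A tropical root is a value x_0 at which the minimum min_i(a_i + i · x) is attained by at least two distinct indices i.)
Roots: {-5, 2, 5, 7}

Each tropical root is a break point of the lower envelope of the lines y = a_i + i · x (there are 5 lines, with slopes 0, 1, ..., 4). Only the lines that attain the minimum somewhere contribute to roots; other lines are dominated. Here the surviving (envelope) indices are i = 4, i = 3, i = 2, i = 1, i = 0.
Intersections between consecutive envelope lines give the roots: for adjacent envelope indices i < j the intersection is x = (a_i − a_j) / (j − i). Reading off the sorted break points: {-5, 2, 5, 7}.
Verification: at each break x_0, at least two indices attain the minimum of min_i(a_i + i · x_0).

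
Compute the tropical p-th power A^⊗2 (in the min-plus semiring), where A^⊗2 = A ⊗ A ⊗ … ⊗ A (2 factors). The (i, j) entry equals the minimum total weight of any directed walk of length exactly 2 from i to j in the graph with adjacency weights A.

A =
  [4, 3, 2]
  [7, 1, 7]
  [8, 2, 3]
A^⊗2 =
  [8, 4, 5]
  [8, 2, 8]
  [9, 3, 6]

Each entry (A^⊗2)_ij equals the minimum over all length-2 walks i = v_0 → v_1 → … → v_2 = j of Σ_t A[v_t][v_{t+1}]. For example, for (i, j) = (0, 2) we minimise over 3 possible intermediate vertex sequences; the minimum is 5, attained along the walk 0 → 2 → 2.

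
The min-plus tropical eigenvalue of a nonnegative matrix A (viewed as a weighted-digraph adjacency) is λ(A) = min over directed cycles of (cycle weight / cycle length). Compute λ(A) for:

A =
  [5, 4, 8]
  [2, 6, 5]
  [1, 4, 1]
λ(A) = 1

Enumerate directed cycles and compute their means (weight / length). Sample:
  cycle 0 → 0: weight = 5, length = 1, mean = 5/1 ≈ 5.000
  cycle 1 → 1: weight = 6, length = 1, mean = 6/1 ≈ 6.000
  cycle 2 → 2: weight = 1, length = 1, mean = 1/1 ≈ 1.000
  cycle 0 → 1 → 0: weight = 6, length = 2, mean = 6/2 ≈ 3.000
  cycle 0 → 2 → 0: weight = 9, length = 2, mean = 9/2 ≈ 4.500
  cycle 1 → 0 → 1: weight = 6, length = 2, mean = 6/2 ≈ 3.000
Minimum mean = 1.000, attained e.g. along the cycle 2 → 2 with weight 1 and length 1. So λ(A) = 1/1 = 1.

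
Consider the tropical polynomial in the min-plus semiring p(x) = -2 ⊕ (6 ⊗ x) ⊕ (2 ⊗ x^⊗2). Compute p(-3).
p(-3) = -4

A tropical monomial a ⊗ x^⊗i evaluates to a + i · x. Evaluating each term at x = -3:
  Term 0 contributes -2 + 0 · -3 = -2
  Term 1 contributes 6 + 1 · -3 = 3
  Term 2 contributes 2 + 2 · -3 = -4
p(-3) = ⊕ of these = min[-2, 3, -4] = -4.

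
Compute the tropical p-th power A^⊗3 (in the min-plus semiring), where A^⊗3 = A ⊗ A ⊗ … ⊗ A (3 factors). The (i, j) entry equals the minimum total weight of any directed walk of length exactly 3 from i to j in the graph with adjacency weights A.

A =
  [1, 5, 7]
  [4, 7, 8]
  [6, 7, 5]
A^⊗3 =
  [3, 7, 9]
  [6, 10, 12]
  [8, 12, 14]

Each entry (A^⊗3)_ij equals the minimum over all length-3 walks i = v_0 → v_1 → … → v_3 = j of Σ_t A[v_t][v_{t+1}]. For example, for (i, j) = (0, 2) we minimise over 9 possible intermediate vertex sequences; the minimum is 9, attained along the walk 0 → 0 → 0 → 2.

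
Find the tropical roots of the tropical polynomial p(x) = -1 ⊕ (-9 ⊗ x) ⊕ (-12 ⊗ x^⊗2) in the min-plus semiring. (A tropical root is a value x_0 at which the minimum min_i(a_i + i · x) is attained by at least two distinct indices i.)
Roots: {3, 8}

Each tropical root is a break point of the lower envelope of the lines y = a_i + i · x (there are 3 lines, with slopes 0, 1, ..., 2). Only the lines that attain the minimum somewhere contribute to roots; other lines are dominated. Here the surviving (envelope) indices are i = 2, i = 1, i = 0.
Intersections between consecutive envelope lines give the roots: for adjacent envelope indices i < j the intersection is x = (a_i − a_j) / (j − i). Reading off the sorted break points: {3, 8}.
Verification: at each break x_0, at least two indices attain the minimum of min_i(a_i + i · x_0).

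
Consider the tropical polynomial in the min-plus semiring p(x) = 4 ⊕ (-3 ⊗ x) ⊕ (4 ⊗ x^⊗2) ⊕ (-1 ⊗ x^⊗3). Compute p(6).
p(6) = 3

A tropical monomial a ⊗ x^⊗i evaluates to a + i · x. Evaluating each term at x = 6:
  Term 0 contributes 4 + 0 · 6 = 4
  Term 1 contributes -3 + 1 · 6 = 3
  Term 2 contributes 4 + 2 · 6 = 16
  Term 3 contributes -1 + 3 · 6 = 17
p(6) = ⊕ of these = min[4, 3, 16, 17] = 3.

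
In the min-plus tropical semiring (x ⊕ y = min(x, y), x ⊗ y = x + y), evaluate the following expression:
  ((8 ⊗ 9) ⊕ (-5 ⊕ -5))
((8 ⊗ 9) ⊕ (-5 ⊕ -5)) = -5

Expand innermost to outermost. Recall ⊕ takes the minimum of its arguments and ⊗ takes their sum. Working out the expression ((8 ⊗ 9) ⊕ (-5 ⊕ -5)) gives -5.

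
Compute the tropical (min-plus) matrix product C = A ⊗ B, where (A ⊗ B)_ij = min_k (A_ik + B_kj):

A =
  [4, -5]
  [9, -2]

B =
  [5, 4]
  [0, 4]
A ⊗ B =
  [-5, -1]
  [-2, 2]

Apply the min-plus product entry-by-entry:
  C[0][0] = min over k of (A[0][0] + B[0][0] = 4 + 5 = 9, A[0][1] + B[1][0] = -5 + 0 = -5) = -5 (attained at k = 1)
  C[0][1] = min over k of (A[0][0] + B[0][1] = 4 + 4 = 8, A[0][1] + B[1][1] = -5 + 4 = -1) = -1 (attained at k = 1)
  C[1][0] = min over k of (A[1][0] + B[0][0] = 9 + 5 = 14, A[1][1] + B[1][0] = -2 + 0 = -2) = -2 (attained at k = 1)
  C[1][1] = min over k of (A[1][0] + B[0][1] = 9 + 4 = 13, A[1][1] + B[1][1] = -2 + 4 = 2) = 2 (attained at k = 1)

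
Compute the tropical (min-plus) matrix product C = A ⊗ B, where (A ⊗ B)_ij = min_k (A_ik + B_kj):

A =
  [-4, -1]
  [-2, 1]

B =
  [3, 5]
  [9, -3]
A ⊗ B =
  [-1, -4]
  [1, -2]

Apply the min-plus product entry-by-entry:
  C[0][0] = min over k of (A[0][0] + B[0][0] = -4 + 3 = -1, A[0][1] + B[1][0] = -1 + 9 = 8) = -1 (attained at k = 0)
  C[0][1] = min over k of (A[0][0] + B[0][1] = -4 + 5 = 1, A[0][1] + B[1][1] = -1 + -3 = -4) = -4 (attained at k = 1)
  C[1][0] = min over k of (A[1][0] + B[0][0] = -2 + 3 = 1, A[1][1] + B[1][0] = 1 + 9 = 10) = 1 (attained at k = 0)
  C[1][1] = min over k of (A[1][0] + B[0][1] = -2 + 5 = 3, A[1][1] + B[1][1] = 1 + -3 = -2) = -2 (attained at k = 1)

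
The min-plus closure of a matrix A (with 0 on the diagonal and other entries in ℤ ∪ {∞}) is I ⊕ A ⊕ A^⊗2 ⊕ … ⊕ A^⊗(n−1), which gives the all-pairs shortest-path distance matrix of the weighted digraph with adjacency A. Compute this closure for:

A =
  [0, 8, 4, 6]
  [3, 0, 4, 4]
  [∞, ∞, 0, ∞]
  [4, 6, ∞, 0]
Closure =
  [0, 8, 4, 6]
  [3, 0, 4, 4]
  [∞, ∞, 0, ∞]
  [4, 6, 8, 0]

This is the Floyd-Warshall all-pairs shortest-path computation. For each intermediate vertex k = 0, 1, …, 3, update dist[i][j] ← min(dist[i][j], dist[i][k] + dist[k][j]). The final matrix gives, for each (i, j), the minimum total weight of any directed path from i to j (possibly empty when i = j).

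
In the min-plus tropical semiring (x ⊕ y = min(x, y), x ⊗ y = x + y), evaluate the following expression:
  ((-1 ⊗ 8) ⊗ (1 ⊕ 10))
((-1 ⊗ 8) ⊗ (1 ⊕ 10)) = 8

Expand innermost to outermost. Recall ⊕ takes the minimum of its arguments and ⊗ takes their sum. Working out the expression ((-1 ⊗ 8) ⊗ (1 ⊕ 10)) gives 8.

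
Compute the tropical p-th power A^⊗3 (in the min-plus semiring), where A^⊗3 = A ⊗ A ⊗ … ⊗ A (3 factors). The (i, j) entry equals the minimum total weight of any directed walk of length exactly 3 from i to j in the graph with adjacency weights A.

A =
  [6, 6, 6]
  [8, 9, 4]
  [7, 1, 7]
A^⊗3 =
  [15, 11, 11]
  [13, 12, 9]
  [12, 6, 12]

Each entry (A^⊗3)_ij equals the minimum over all length-3 walks i = v_0 → v_1 → … → v_3 = j of Σ_t A[v_t][v_{t+1}]. For example, for (i, j) = (0, 2) we minimise over 9 possible intermediate vertex sequences; the minimum is 11, attained along the walk 0 → 2 → 1 → 2.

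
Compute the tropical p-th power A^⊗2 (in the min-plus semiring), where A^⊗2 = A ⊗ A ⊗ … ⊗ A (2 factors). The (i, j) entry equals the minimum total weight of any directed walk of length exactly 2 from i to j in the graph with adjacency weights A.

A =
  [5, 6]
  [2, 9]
A^⊗2 =
  [8, 11]
  [7, 8]

Each entry (A^⊗2)_ij equals the minimum over all length-2 walks i = v_0 → v_1 → … → v_2 = j of Σ_t A[v_t][v_{t+1}]. For example, for (i, j) = (0, 1) we minimise over 2 possible intermediate vertex sequences; the minimum is 11, attained along the walk 0 → 0 → 1.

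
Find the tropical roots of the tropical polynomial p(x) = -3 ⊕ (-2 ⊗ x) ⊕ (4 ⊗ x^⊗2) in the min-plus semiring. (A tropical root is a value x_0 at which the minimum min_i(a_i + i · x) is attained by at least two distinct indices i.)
Roots: {-6, -1}

Each tropical root is a break point of the lower envelope of the lines y = a_i + i · x (there are 3 lines, with slopes 0, 1, ..., 2). Only the lines that attain the minimum somewhere contribute to roots; other lines are dominated. Here the surviving (envelope) indices are i = 2, i = 1, i = 0.
Intersections between consecutive envelope lines give the roots: for adjacent envelope indices i < j the intersection is x = (a_i − a_j) / (j − i). Reading off the sorted break points: {-6, -1}.
Verification: at each break x_0, at least two indices attain the minimum of min_i(a_i + i · x_0).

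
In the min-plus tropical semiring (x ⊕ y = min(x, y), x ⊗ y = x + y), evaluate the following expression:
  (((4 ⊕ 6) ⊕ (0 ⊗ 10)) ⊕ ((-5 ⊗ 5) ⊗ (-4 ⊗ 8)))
(((4 ⊕ 6) ⊕ (0 ⊗ 10)) ⊕ ((-5 ⊗ 5) ⊗ (-4 ⊗ 8))) = 4

Expand innermost to outermost. Recall ⊕ takes the minimum of its arguments and ⊗ takes their sum. Working out the expression (((4 ⊕ 6) ⊕ (0 ⊗ 10)) ⊕ ((-5 ⊗ 5) ⊗ (-4 ⊗ 8))) gives 4.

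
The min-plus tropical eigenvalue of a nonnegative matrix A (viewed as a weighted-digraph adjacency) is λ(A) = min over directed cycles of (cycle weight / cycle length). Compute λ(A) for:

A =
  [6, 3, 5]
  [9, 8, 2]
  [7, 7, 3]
λ(A) = 3

Enumerate directed cycles and compute their means (weight / length). Sample:
  cycle 0 → 0: weight = 6, length = 1, mean = 6/1 ≈ 6.000
  cycle 1 → 1: weight = 8, length = 1, mean = 8/1 ≈ 8.000
  cycle 2 → 2: weight = 3, length = 1, mean = 3/1 ≈ 3.000
  cycle 0 → 1 → 0: weight = 12, length = 2, mean = 12/2 ≈ 6.000
  cycle 0 → 2 → 0: weight = 12, length = 2, mean = 12/2 ≈ 6.000
  cycle 1 → 0 → 1: weight = 12, length = 2, mean = 12/2 ≈ 6.000
Minimum mean = 3.000, attained e.g. along the cycle 2 → 2 with weight 3 and length 1. So λ(A) = 3/1 = 3.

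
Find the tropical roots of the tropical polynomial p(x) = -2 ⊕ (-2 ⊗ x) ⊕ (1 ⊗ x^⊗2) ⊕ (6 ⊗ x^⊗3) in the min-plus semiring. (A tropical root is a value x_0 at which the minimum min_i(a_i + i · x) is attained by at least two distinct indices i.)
Roots: {-5, -3, 0}

Each tropical root is a break point of the lower envelope of the lines y = a_i + i · x (there are 4 lines, with slopes 0, 1, ..., 3). Only the lines that attain the minimum somewhere contribute to roots; other lines are dominated. Here the surviving (envelope) indices are i = 3, i = 2, i = 1, i = 0.
Intersections between consecutive envelope lines give the roots: for adjacent envelope indices i < j the intersection is x = (a_i − a_j) / (j − i). Reading off the sorted break points: {-5, -3, 0}.
Verification: at each break x_0, at least two indices attain the minimum of min_i(a_i + i · x_0).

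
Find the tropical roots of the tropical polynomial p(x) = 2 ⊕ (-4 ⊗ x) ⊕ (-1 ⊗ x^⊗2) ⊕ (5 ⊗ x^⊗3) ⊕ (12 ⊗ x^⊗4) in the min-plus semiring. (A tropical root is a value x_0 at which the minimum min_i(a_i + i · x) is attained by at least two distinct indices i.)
Roots: {-7, -6, -3, 6}

Each tropical root is a break point of the lower envelope of the lines y = a_i + i · x (there are 5 lines, with slopes 0, 1, ..., 4). Only the lines that attain the minimum somewhere contribute to roots; other lines are dominated. Here the surviving (envelope) indices are i = 4, i = 3, i = 2, i = 1, i = 0.
Intersections between consecutive envelope lines give the roots: for adjacent envelope indices i < j the intersection is x = (a_i − a_j) / (j − i). Reading off the sorted break points: {-7, -6, -3, 6}.
Verification: at each break x_0, at least two indices attain the minimum of min_i(a_i + i · x_0).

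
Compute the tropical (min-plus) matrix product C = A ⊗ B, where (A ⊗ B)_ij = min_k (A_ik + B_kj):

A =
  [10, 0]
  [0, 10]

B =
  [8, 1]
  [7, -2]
A ⊗ B =
  [7, -2]
  [8, 1]

Apply the min-plus product entry-by-entry:
  C[0][0] = min over k of (A[0][0] + B[0][0] = 10 + 8 = 18, A[0][1] + B[1][0] = 0 + 7 = 7) = 7 (attained at k = 1)
  C[0][1] = min over k of (A[0][0] + B[0][1] = 10 + 1 = 11, A[0][1] + B[1][1] = 0 + -2 = -2) = -2 (attained at k = 1)
  C[1][0] = min over k of (A[1][0] + B[0][0] = 0 + 8 = 8, A[1][1] + B[1][0] = 10 + 7 = 17) = 8 (attained at k = 0)
  C[1][1] = min over k of (A[1][0] + B[0][1] = 0 + 1 = 1, A[1][1] + B[1][1] = 10 + -2 = 8) = 1 (attained at k = 0)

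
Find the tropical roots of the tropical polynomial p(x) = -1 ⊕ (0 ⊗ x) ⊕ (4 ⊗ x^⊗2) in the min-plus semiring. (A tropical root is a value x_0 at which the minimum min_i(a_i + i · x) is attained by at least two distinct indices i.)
Roots: {-4, -1}

Each tropical root is a break point of the lower envelope of the lines y = a_i + i · x (there are 3 lines, with slopes 0, 1, ..., 2). Only the lines that attain the minimum somewhere contribute to roots; other lines are dominated. Here the surviving (envelope) indices are i = 2, i = 1, i = 0.
Intersections between consecutive envelope lines give the roots: for adjacent envelope indices i < j the intersection is x = (a_i − a_j) / (j − i). Reading off the sorted break points: {-4, -1}.
Verification: at each break x_0, at least two indices attain the minimum of min_i(a_i + i · x_0).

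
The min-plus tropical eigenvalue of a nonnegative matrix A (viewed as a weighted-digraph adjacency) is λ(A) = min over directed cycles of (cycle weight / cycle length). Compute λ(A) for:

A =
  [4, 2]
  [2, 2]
λ(A) = 2

Enumerate directed cycles and compute their means (weight / length). Sample:
  cycle 0 → 0: weight = 4, length = 1, mean = 4/1 ≈ 4.000
  cycle 1 → 1: weight = 2, length = 1, mean = 2/1 ≈ 2.000
  cycle 0 → 1 → 0: weight = 4, length = 2, mean = 4/2 ≈ 2.000
  cycle 1 → 0 → 1: weight = 4, length = 2, mean = 4/2 ≈ 2.000
Minimum mean = 2.000, attained e.g. along the cycle 1 → 1 with weight 2 and length 1. So λ(A) = 2/1 = 2.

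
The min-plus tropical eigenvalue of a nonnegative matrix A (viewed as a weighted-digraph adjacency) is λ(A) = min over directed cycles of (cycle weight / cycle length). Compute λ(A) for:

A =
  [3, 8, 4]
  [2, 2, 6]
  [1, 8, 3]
λ(A) = 2

Enumerate directed cycles and compute their means (weight / length). Sample:
  cycle 0 → 0: weight = 3, length = 1, mean = 3/1 ≈ 3.000
  cycle 1 → 1: weight = 2, length = 1, mean = 2/1 ≈ 2.000
  cycle 2 → 2: weight = 3, length = 1, mean = 3/1 ≈ 3.000
  cycle 0 → 1 → 0: weight = 10, length = 2, mean = 10/2 ≈ 5.000
  cycle 0 → 2 → 0: weight = 5, length = 2, mean = 5/2 ≈ 2.500
  cycle 1 → 0 → 1: weight = 10, length = 2, mean = 10/2 ≈ 5.000
Minimum mean = 2.000, attained e.g. along the cycle 1 → 1 with weight 2 and length 1. So λ(A) = 2/1 = 2.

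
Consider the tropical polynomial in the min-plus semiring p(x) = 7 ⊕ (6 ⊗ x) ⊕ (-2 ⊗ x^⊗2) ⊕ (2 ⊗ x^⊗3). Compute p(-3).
p(-3) = -8

A tropical monomial a ⊗ x^⊗i evaluates to a + i · x. Evaluating each term at x = -3:
  Term 0 contributes 7 + 0 · -3 = 7
  Term 1 contributes 6 + 1 · -3 = 3
  Term 2 contributes -2 + 2 · -3 = -8
  Term 3 contributes 2 + 3 · -3 = -7
p(-3) = ⊕ of these = min[7, 3, -8, -7] = -8.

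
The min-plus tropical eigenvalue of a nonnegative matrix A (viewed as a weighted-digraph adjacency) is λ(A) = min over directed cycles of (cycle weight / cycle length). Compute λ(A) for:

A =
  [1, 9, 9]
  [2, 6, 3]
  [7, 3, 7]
λ(A) = 1

Enumerate directed cycles and compute their means (weight / length). Sample:
  cycle 0 → 0: weight = 1, length = 1, mean = 1/1 ≈ 1.000
  cycle 1 → 1: weight = 6, length = 1, mean = 6/1 ≈ 6.000
  cycle 2 → 2: weight = 7, length = 1, mean = 7/1 ≈ 7.000
  cycle 0 → 1 → 0: weight = 11, length = 2, mean = 11/2 ≈ 5.500
  cycle 0 → 2 → 0: weight = 16, length = 2, mean = 16/2 ≈ 8.000
  cycle 1 → 0 → 1: weight = 11, length = 2, mean = 11/2 ≈ 5.500
Minimum mean = 1.000, attained e.g. along the cycle 0 → 0 with weight 1 and length 1. So λ(A) = 1/1 = 1.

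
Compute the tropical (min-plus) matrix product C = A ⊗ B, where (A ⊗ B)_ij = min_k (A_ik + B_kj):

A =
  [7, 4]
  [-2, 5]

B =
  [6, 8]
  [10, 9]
A ⊗ B =
  [13, 13]
  [4, 6]

Apply the min-plus product entry-by-entry:
  C[0][0] = min over k of (A[0][0] + B[0][0] = 7 + 6 = 13, A[0][1] + B[1][0] = 4 + 10 = 14) = 13 (attained at k = 0)
  C[0][1] = min over k of (A[0][0] + B[0][1] = 7 + 8 = 15, A[0][1] + B[1][1] = 4 + 9 = 13) = 13 (attained at k = 1)
  C[1][0] = min over k of (A[1][0] + B[0][0] = -2 + 6 = 4, A[1][1] + B[1][0] = 5 + 10 = 15) = 4 (attained at k = 0)
  C[1][1] = min over k of (A[1][0] + B[0][1] = -2 + 8 = 6, A[1][1] + B[1][1] = 5 + 9 = 14) = 6 (attained at k = 0)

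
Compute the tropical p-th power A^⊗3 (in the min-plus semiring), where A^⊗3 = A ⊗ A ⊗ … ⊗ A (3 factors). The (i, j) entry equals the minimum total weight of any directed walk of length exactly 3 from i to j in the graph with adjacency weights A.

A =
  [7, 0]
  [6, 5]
A^⊗3 =
  [11, 6]
  [12, 11]

Each entry (A^⊗3)_ij equals the minimum over all length-3 walks i = v_0 → v_1 → … → v_3 = j of Σ_t A[v_t][v_{t+1}]. For example, for (i, j) = (0, 1) we minimise over 4 possible intermediate vertex sequences; the minimum is 6, attained along the walk 0 → 1 → 0 → 1.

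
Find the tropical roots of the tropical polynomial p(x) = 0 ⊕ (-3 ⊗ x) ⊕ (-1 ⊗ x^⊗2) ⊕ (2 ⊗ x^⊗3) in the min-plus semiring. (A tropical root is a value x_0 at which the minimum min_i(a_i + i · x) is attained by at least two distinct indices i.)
Roots: {-3, -2, 3}

Each tropical root is a break point of the lower envelope of the lines y = a_i + i · x (there are 4 lines, with slopes 0, 1, ..., 3). Only the lines that attain the minimum somewhere contribute to roots; other lines are dominated. Here the surviving (envelope) indices are i = 3, i = 2, i = 1, i = 0.
Intersections between consecutive envelope lines give the roots: for adjacent envelope indices i < j the intersection is x = (a_i − a_j) / (j − i). Reading off the sorted break points: {-3, -2, 3}.
Verification: at each break x_0, at least two indices attain the minimum of min_i(a_i + i · x_0).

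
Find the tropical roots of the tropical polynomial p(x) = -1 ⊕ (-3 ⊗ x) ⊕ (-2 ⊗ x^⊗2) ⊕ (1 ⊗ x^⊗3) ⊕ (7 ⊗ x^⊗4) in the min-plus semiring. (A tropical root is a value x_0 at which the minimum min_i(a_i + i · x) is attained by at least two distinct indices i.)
Roots: {-6, -3, -1, 2}

Each tropical root is a break point of the lower envelope of the lines y = a_i + i · x (there are 5 lines, with slopes 0, 1, ..., 4). Only the lines that attain the minimum somewhere contribute to roots; other lines are dominated. Here the surviving (envelope) indices are i = 4, i = 3, i = 2, i = 1, i = 0.
Intersections between consecutive envelope lines give the roots: for adjacent envelope indices i < j the intersection is x = (a_i − a_j) / (j − i). Reading off the sorted break points: {-6, -3, -1, 2}.
Verification: at each break x_0, at least two indices attain the minimum of min_i(a_i + i · x_0).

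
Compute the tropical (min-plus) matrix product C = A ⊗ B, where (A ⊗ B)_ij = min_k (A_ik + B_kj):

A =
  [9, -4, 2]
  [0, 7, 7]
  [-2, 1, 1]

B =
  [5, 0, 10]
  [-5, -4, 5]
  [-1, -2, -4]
A ⊗ B =
  [-9, -8, -2]
  [2, 0, 3]
  [-4, -3, -3]

Apply the min-plus product entry-by-entry:
  C[0][0] = min over k of (A[0][0] + B[0][0] = 9 + 5 = 14, A[0][1] + B[1][0] = -4 + -5 = -9, A[0][2] + B[2][0] = 2 + -1 = 1) = -9 (attained at k = 1)
  C[0][1] = min over k of (A[0][0] + B[0][1] = 9 + 0 = 9, A[0][1] + B[1][1] = -4 + -4 = -8, A[0][2] + B[2][1] = 2 + -2 = 0) = -8 (attained at k = 1)
  C[0][2] = min over k of (A[0][0] + B[0][2] = 9 + 10 = 19, A[0][1] + B[1][2] = -4 + 5 = 1, A[0][2] + B[2][2] = 2 + -4 = -2) = -2 (attained at k = 2)
  C[1][0] = min over k of (A[1][0] + B[0][0] = 0 + 5 = 5, A[1][1] + B[1][0] = 7 + -5 = 2, A[1][2] + B[2][0] = 7 + -1 = 6) = 2 (attained at k = 1)
  C[1][1] = min over k of (A[1][0] + B[0][1] = 0 + 0 = 0, A[1][1] + B[1][1] = 7 + -4 = 3, A[1][2] + B[2][1] = 7 + -2 = 5) = 0 (attained at k = 0)
  C[1][2] = min over k of (A[1][0] + B[0][2] = 0 + 10 = 10, A[1][1] + B[1][2] = 7 + 5 = 12, A[1][2] + B[2][2] = 7 + -4 = 3) = 3 (attained at k = 2)
  C[2][0] = min over k of (A[2][0] + B[0][0] = -2 + 5 = 3, A[2][1] + B[1][0] = 1 + -5 = -4, A[2][2] + B[2][0] = 1 + -1 = 0) = -4 (attained at k = 1)
  C[2][1] = min over k of (A[2][0] + B[0][1] = -2 + 0 = -2, A[2][1] + B[1][1] = 1 + -4 = -3, A[2][2] + B[2][1] = 1 + -2 = -1) = -3 (attained at k = 1)
  C[2][2] = min over k of (A[2][0] + B[0][2] = -2 + 10 = 8, A[2][1] + B[1][2] = 1 + 5 = 6, A[2][2] + B[2][2] = 1 + -4 = -3) = -3 (attained at k = 2)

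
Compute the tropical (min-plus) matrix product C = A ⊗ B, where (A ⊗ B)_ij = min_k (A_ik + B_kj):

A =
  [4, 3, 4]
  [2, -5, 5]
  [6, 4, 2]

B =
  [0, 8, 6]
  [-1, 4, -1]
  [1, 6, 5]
A ⊗ B =
  [2, 7, 2]
  [-6, -1, -6]
  [3, 8, 3]

Apply the min-plus product entry-by-entry:
  C[0][0] = min over k of (A[0][0] + B[0][0] = 4 + 0 = 4, A[0][1] + B[1][0] = 3 + -1 = 2, A[0][2] + B[2][0] = 4 + 1 = 5) = 2 (attained at k = 1)
  C[0][1] = min over k of (A[0][0] + B[0][1] = 4 + 8 = 12, A[0][1] + B[1][1] = 3 + 4 = 7, A[0][2] + B[2][1] = 4 + 6 = 10) = 7 (attained at k = 1)
  C[0][2] = min over k of (A[0][0] + B[0][2] = 4 + 6 = 10, A[0][1] + B[1][2] = 3 + -1 = 2, A[0][2] + B[2][2] = 4 + 5 = 9) = 2 (attained at k = 1)
  C[1][0] = min over k of (A[1][0] + B[0][0] = 2 + 0 = 2, A[1][1] + B[1][0] = -5 + -1 = -6, A[1][2] + B[2][0] = 5 + 1 = 6) = -6 (attained at k = 1)
  C[1][1] = min over k of (A[1][0] + B[0][1] = 2 + 8 = 10, A[1][1] + B[1][1] = -5 + 4 = -1, A[1][2] + B[2][1] = 5 + 6 = 11) = -1 (attained at k = 1)
  C[1][2] = min over k of (A[1][0] + B[0][2] = 2 + 6 = 8, A[1][1] + B[1][2] = -5 + -1 = -6, A[1][2] + B[2][2] = 5 + 5 = 10) = -6 (attained at k = 1)
  C[2][0] = min over k of (A[2][0] + B[0][0] = 6 + 0 = 6, A[2][1] + B[1][0] = 4 + -1 = 3, A[2][2] + B[2][0] = 2 + 1 = 3) = 3 (attained at k = 1)
  C[2][1] = min over k of (A[2][0] + B[0][1] = 6 + 8 = 14, A[2][1] + B[1][1] = 4 + 4 = 8, A[2][2] + B[2][1] = 2 + 6 = 8) = 8 (attained at k = 1)
  C[2][2] = min over k of (A[2][0] + B[0][2] = 6 + 6 = 12, A[2][1] + B[1][2] = 4 + -1 = 3, A[2][2] + B[2][2] = 2 + 5 = 7) = 3 (attained at k = 1)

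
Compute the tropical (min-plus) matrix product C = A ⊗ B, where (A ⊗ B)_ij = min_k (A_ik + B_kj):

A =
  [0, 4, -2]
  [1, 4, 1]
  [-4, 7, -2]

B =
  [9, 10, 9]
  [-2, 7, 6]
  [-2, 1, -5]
A ⊗ B =
  [-4, -1, -7]
  [-1, 2, -4]
  [-4, -1, -7]

Apply the min-plus product entry-by-entry:
  C[0][0] = min over k of (A[0][0] + B[0][0] = 0 + 9 = 9, A[0][1] + B[1][0] = 4 + -2 = 2, A[0][2] + B[2][0] = -2 + -2 = -4) = -4 (attained at k = 2)
  C[0][1] = min over k of (A[0][0] + B[0][1] = 0 + 10 = 10, A[0][1] + B[1][1] = 4 + 7 = 11, A[0][2] + B[2][1] = -2 + 1 = -1) = -1 (attained at k = 2)
  C[0][2] = min over k of (A[0][0] + B[0][2] = 0 + 9 = 9, A[0][1] + B[1][2] = 4 + 6 = 10, A[0][2] + B[2][2] = -2 + -5 = -7) = -7 (attained at k = 2)
  C[1][0] = min over k of (A[1][0] + B[0][0] = 1 + 9 = 10, A[1][1] + B[1][0] = 4 + -2 = 2, A[1][2] + B[2][0] = 1 + -2 = -1) = -1 (attained at k = 2)
  C[1][1] = min over k of (A[1][0] + B[0][1] = 1 + 10 = 11, A[1][1] + B[1][1] = 4 + 7 = 11, A[1][2] + B[2][1] = 1 + 1 = 2) = 2 (attained at k = 2)
  C[1][2] = min over k of (A[1][0] + B[0][2] = 1 + 9 = 10, A[1][1] + B[1][2] = 4 + 6 = 10, A[1][2] + B[2][2] = 1 + -5 = -4) = -4 (attained at k = 2)
  C[2][0] = min over k of (A[2][0] + B[0][0] = -4 + 9 = 5, A[2][1] + B[1][0] = 7 + -2 = 5, A[2][2] + B[2][0] = -2 + -2 = -4) = -4 (attained at k = 2)
  C[2][1] = min over k of (A[2][0] + B[0][1] = -4 + 10 = 6, A[2][1] + B[1][1] = 7 + 7 = 14, A[2][2] + B[2][1] = -2 + 1 = -1) = -1 (attained at k = 2)
  C[2][2] = min over k of (A[2][0] + B[0][2] = -4 + 9 = 5, A[2][1] + B[1][2] = 7 + 6 = 13, A[2][2] + B[2][2] = -2 + -5 = -7) = -7 (attained at k = 2)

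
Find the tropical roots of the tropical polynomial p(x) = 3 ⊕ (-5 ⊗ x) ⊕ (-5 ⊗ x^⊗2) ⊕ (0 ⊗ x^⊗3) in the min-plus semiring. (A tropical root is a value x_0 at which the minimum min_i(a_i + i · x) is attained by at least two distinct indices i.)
Roots: {-5, 0, 8}

Each tropical root is a break point of the lower envelope of the lines y = a_i + i · x (there are 4 lines, with slopes 0, 1, ..., 3). Only the lines that attain the minimum somewhere contribute to roots; other lines are dominated. Here the surviving (envelope) indices are i = 3, i = 2, i = 1, i = 0.
Intersections between consecutive envelope lines give the roots: for adjacent envelope indices i < j the intersection is x = (a_i − a_j) / (j − i). Reading off the sorted break points: {-5, 0, 8}.
Verification: at each break x_0, at least two indices attain the minimum of min_i(a_i + i · x_0).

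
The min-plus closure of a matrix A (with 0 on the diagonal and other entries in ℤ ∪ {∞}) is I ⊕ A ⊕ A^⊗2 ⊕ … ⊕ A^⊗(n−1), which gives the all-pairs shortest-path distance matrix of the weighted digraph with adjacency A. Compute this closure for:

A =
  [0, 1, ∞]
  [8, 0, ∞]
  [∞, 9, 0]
Closure =
  [0, 1, ∞]
  [8, 0, ∞]
  [17, 9, 0]

This is the Floyd-Warshall all-pairs shortest-path computation. For each intermediate vertex k = 0, 1, …, 2, update dist[i][j] ← min(dist[i][j], dist[i][k] + dist[k][j]). The final matrix gives, for each (i, j), the minimum total weight of any directed path from i to j (possibly empty when i = j).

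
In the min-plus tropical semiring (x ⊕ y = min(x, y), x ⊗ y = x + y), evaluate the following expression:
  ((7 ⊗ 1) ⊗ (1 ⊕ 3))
((7 ⊗ 1) ⊗ (1 ⊕ 3)) = 9

Expand innermost to outermost. Recall ⊕ takes the minimum of its arguments and ⊗ takes their sum. Working out the expression ((7 ⊗ 1) ⊗ (1 ⊕ 3)) gives 9.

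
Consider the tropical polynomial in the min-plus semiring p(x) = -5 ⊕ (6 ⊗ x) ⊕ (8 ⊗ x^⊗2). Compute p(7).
p(7) = -5

A tropical monomial a ⊗ x^⊗i evaluates to a + i · x. Evaluating each term at x = 7:
  Term 0 contributes -5 + 0 · 7 = -5
  Term 1 contributes 6 + 1 · 7 = 13
  Term 2 contributes 8 + 2 · 7 = 22
p(7) = ⊕ of these = min[-5, 13, 22] = -5.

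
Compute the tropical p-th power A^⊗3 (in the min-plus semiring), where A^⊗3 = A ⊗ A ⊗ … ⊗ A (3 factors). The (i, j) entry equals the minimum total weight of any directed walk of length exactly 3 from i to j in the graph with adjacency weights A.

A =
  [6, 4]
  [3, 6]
A^⊗3 =
  [13, 11]
  [10, 13]

Each entry (A^⊗3)_ij equals the minimum over all length-3 walks i = v_0 → v_1 → … → v_3 = j of Σ_t A[v_t][v_{t+1}]. For example, for (i, j) = (0, 1) we minimise over 4 possible intermediate vertex sequences; the minimum is 11, attained along the walk 0 → 1 → 0 → 1.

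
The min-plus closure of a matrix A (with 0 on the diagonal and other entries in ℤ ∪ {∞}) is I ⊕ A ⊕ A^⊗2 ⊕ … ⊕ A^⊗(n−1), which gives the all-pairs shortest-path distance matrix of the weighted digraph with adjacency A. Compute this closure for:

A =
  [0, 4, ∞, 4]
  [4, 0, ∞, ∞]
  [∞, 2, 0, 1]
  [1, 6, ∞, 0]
Closure =
  [0, 4, ∞, 4]
  [4, 0, ∞, 8]
  [2, 2, 0, 1]
  [1, 5, ∞, 0]

This is the Floyd-Warshall all-pairs shortest-path computation. For each intermediate vertex k = 0, 1, …, 3, update dist[i][j] ← min(dist[i][j], dist[i][k] + dist[k][j]). The final matrix gives, for each (i, j), the minimum total weight of any directed path from i to j (possibly empty when i = j).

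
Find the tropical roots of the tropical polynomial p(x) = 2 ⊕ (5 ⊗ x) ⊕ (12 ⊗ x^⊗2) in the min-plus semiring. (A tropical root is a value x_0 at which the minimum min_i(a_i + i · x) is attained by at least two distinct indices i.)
Roots: {-7, -3}

Each tropical root is a break point of the lower envelope of the lines y = a_i + i · x (there are 3 lines, with slopes 0, 1, ..., 2). Only the lines that attain the minimum somewhere contribute to roots; other lines are dominated. Here the surviving (envelope) indices are i = 2, i = 1, i = 0.
Intersections between consecutive envelope lines give the roots: for adjacent envelope indices i < j the intersection is x = (a_i − a_j) / (j − i). Reading off the sorted break points: {-7, -3}.
Verification: at each break x_0, at least two indices attain the minimum of min_i(a_i + i · x_0).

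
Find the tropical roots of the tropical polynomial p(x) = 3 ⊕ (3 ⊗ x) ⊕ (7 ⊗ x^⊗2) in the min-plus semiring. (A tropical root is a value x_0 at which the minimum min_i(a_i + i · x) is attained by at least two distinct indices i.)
Roots: {-4, 0}

Each tropical root is a break point of the lower envelope of the lines y = a_i + i · x (there are 3 lines, with slopes 0, 1, ..., 2). Only the lines that attain the minimum somewhere contribute to roots; other lines are dominated. Here the surviving (envelope) indices are i = 2, i = 1, i = 0.
Intersections between consecutive envelope lines give the roots: for adjacent envelope indices i < j the intersection is x = (a_i − a_j) / (j − i). Reading off the sorted break points: {-4, 0}.
Verification: at each break x_0, at least two indices attain the minimum of min_i(a_i + i · x_0).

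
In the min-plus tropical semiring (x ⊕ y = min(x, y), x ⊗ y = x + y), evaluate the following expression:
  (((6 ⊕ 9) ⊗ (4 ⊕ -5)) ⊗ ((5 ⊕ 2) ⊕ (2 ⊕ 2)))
(((6 ⊕ 9) ⊗ (4 ⊕ -5)) ⊗ ((5 ⊕ 2) ⊕ (2 ⊕ 2))) = 3

Expand innermost to outermost. Recall ⊕ takes the minimum of its arguments and ⊗ takes their sum. Working out the expression (((6 ⊕ 9) ⊗ (4 ⊕ -5)) ⊗ ((5 ⊕ 2) ⊕ (2 ⊕ 2))) gives 3.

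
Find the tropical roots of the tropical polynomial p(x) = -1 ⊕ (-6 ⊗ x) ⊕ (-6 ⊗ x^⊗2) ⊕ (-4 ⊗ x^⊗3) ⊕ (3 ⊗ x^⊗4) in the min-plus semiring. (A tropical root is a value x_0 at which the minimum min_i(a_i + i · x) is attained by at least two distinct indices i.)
Roots: {-7, -2, 0, 5}

Each tropical root is a break point of the lower envelope of the lines y = a_i + i · x (there are 5 lines, with slopes 0, 1, ..., 4). Only the lines that attain the minimum somewhere contribute to roots; other lines are dominated. Here the surviving (envelope) indices are i = 4, i = 3, i = 2, i = 1, i = 0.
Intersections between consecutive envelope lines give the roots: for adjacent envelope indices i < j the intersection is x = (a_i − a_j) / (j − i). Reading off the sorted break points: {-7, -2, 0, 5}.
Verification: at each break x_0, at least two indices attain the minimum of min_i(a_i + i · x_0).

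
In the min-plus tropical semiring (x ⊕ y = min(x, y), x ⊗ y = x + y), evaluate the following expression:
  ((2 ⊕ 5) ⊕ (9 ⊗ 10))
((2 ⊕ 5) ⊕ (9 ⊗ 10)) = 2

Expand innermost to outermost. Recall ⊕ takes the minimum of its arguments and ⊗ takes their sum. Working out the expression ((2 ⊕ 5) ⊕ (9 ⊗ 10)) gives 2.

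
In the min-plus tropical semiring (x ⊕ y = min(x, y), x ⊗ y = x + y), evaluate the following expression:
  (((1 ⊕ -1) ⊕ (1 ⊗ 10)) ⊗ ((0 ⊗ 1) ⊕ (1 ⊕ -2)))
(((1 ⊕ -1) ⊕ (1 ⊗ 10)) ⊗ ((0 ⊗ 1) ⊕ (1 ⊕ -2))) = -3

Expand innermost to outermost. Recall ⊕ takes the minimum of its arguments and ⊗ takes their sum. Working out the expression (((1 ⊕ -1) ⊕ (1 ⊗ 10)) ⊗ ((0 ⊗ 1) ⊕ (1 ⊕ -2))) gives -3.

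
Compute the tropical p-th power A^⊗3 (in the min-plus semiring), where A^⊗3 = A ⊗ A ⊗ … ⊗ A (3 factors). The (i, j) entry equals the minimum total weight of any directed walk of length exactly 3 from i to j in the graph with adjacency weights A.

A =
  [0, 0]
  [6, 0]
A^⊗3 =
  [0, 0]
  [6, 0]

Each entry (A^⊗3)_ij equals the minimum over all length-3 walks i = v_0 → v_1 → … → v_3 = j of Σ_t A[v_t][v_{t+1}]. For example, for (i, j) = (0, 1) we minimise over 4 possible intermediate vertex sequences; the minimum is 0, attained along the walk 0 → 0 → 0 → 1.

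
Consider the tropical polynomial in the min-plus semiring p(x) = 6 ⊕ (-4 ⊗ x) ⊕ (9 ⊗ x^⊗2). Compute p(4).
p(4) = 0

A tropical monomial a ⊗ x^⊗i evaluates to a + i · x. Evaluating each term at x = 4:
  Term 0 contributes 6 + 0 · 4 = 6
  Term 1 contributes -4 + 1 · 4 = 0
  Term 2 contributes 9 + 2 · 4 = 17
p(4) = ⊕ of these = min[6, 0, 17] = 0.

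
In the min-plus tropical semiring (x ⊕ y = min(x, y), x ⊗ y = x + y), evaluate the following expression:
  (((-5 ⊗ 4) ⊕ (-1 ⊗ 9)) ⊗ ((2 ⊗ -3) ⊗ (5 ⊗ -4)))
(((-5 ⊗ 4) ⊕ (-1 ⊗ 9)) ⊗ ((2 ⊗ -3) ⊗ (5 ⊗ -4))) = -1

Expand innermost to outermost. Recall ⊕ takes the minimum of its arguments and ⊗ takes their sum. Working out the expression (((-5 ⊗ 4) ⊕ (-1 ⊗ 9)) ⊗ ((2 ⊗ -3) ⊗ (5 ⊗ -4))) gives -1.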